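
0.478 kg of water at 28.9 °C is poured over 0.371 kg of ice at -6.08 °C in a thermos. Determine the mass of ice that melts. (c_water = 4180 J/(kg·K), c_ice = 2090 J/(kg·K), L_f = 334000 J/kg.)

m_melted ≈ 0.159 kg

Heat available from the water dropping to 0 °C: 0.478·4180·28.9 = 57743 J.
Of that, 0.371·2090·6.08 = 4714.4 J goes to bring the ice to 0 °C, leaving 53029 J.
Melting all 0.371 kg of ice would need 0.371·334000 = 123914 J.
53029 J < 123914 J, so only part of the ice melts and the system sits at 0 °C.
m_melt = 53029 / L_f = 0.1588 kg.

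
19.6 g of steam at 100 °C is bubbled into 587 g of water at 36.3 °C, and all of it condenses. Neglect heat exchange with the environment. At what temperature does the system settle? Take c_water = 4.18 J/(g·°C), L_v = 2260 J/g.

Energy balance with sensible and latent terms:
steam→water at 100 °C releases m L_v = 19.6·2260 = 44296; condensate cools 100→T: 19.6·4.18·(T − 100) = 81.93(T − 100); original water: 2453.7(T − 36.3)
2535.6 T = 44296 + 8192.8 + 89068 = 141557
T ≈ 55.83 °C, under the boiling point, so the assumption holds.

T_f ≈ 55.8 °C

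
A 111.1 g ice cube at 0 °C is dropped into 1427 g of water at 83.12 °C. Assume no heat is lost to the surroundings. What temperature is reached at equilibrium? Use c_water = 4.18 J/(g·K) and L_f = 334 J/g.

T_f ≈ 71.3 °C

Energy conservation, ΣQ = 0:
fusion: m_ice L_f = 111.1×334 = 37107; meltwater 0→T: 111.1×4.18×T = 464.4 T; water cools: 1427×4.18×(T − 83.12) = 5964.9(T − 83.12)
6429.3 T = 495799 − 37107 = 458692
T ≈ 71.34 °C. Since T > 0 °C, the all-ice-melts assumption holds.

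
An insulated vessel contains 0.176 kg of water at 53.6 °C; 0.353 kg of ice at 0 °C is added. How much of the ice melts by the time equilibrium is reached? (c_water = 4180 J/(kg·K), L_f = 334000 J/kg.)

Heat available from the water dropping to 0 °C: 0.176·4180·53.6 = 39432 J.
Fully melting the ice requires m_ice L_f = 0.353·334000 = 117902 J.
That's not enough to melt it all — equilibrium is at 0 °C with ice remaining.
m_melted·334000 = 39432  ⇒  m_melted ≈ 0.1181 kg.

m_melted ≈ 0.118 kg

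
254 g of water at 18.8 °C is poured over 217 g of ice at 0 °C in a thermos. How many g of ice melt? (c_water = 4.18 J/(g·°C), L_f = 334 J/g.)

m_melted ≈ 59.8 g

Heat available from the water dropping to 0 °C: 254·4.18·18.8 = 19960 J.
Melting all 217 g of ice would need 217·334 = 72478 J.
19960 J < 72478 J, so only part of the ice melts and the system sits at 0 °C.
Mass melted = 19960/334 ≈ 59.76 g.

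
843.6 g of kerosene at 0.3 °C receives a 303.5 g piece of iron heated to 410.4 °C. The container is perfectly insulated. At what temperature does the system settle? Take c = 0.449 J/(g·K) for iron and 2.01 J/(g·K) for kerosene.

T_f = Σ m_i c_i T_i / Σ m_i c_i:
T_f = (136.27×410.4 + 1695.6×0.3) / (136.27 + 1695.6)
    = 56435 / 1831.9 ≈ 30.81 °C

T_f ≈ 30.8 °C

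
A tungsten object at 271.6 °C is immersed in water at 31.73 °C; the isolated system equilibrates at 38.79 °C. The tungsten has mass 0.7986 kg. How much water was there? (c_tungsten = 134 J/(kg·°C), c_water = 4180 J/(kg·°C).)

Setting the total heat transfer to zero:
0.7986·134·(38.79 − 271.6) + m·4180·(38.79 − 31.73) = 0
29511 m = 24914
m = 24914/29511 ≈ 0.8442 kg

m ≈ 0.844 kg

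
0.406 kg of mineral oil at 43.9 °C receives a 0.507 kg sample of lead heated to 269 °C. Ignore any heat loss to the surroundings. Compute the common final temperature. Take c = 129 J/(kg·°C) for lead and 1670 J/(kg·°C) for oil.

T_f is the heat-capacity-weighted average of the initial temperatures:
T_f = (65.4*269 + 678.02*43.9) / (65.4 + 678.02)
    = 47358 / 743.42 ≈ 63.70 °C

T_f ≈ 63.7 °C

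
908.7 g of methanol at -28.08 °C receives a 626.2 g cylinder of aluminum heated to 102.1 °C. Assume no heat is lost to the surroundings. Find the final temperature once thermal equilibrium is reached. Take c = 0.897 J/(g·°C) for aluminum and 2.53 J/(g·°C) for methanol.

T_f ≈ -2.5 °C

Energy conservation, ΣQ = 0:
626.2·0.897·(T − 102.1) + 908.7·2.53·(T − (-28.08)) = 0
561.7(T − 102.1) + 2299(T − (-28.08)) = 0
(561.7 + 2299) T = 561.7·102.1 + 2299·(-28.08)
T = -7206.5/2860.7 ≈ -2.52 °C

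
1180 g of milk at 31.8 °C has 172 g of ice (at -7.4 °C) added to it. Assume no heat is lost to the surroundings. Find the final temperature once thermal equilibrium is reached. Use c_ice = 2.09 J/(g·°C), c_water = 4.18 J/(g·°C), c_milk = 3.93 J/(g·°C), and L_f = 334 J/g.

Net heat exchanged in the isolated system is zero:
ice -7.4→0 °C: 172×2.09×7.4 = 2660.2
  latent heat to melt: 172×334 = 57448
  warm the meltwater: 718.96 T
  milk: 4637.4(T − 31.8)
5356.4 T = 147469 − 60108 = 87361
T ≈ 16.31 °C. Since T > 0 °C, the all-ice-melts assumption holds.

T_f ≈ 16.3 °C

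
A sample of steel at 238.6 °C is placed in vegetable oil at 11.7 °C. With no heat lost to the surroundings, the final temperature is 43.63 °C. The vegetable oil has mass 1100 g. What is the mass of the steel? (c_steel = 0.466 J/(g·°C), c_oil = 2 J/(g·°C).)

m ≈ 773 g

Net heat exchanged in the isolated system is zero:
m·0.466·(43.63 − 238.6) + 1100·2·(43.63 − 11.7) = 0
-90.86 m = -70246
m = -70246/-90.86 ≈ 773.2 g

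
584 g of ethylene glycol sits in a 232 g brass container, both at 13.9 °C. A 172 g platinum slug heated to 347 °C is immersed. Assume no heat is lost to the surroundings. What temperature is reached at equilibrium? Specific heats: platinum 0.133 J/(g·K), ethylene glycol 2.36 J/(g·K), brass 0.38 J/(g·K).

Energy conservation, ΣQ = 0:
172*0.133*(T − 347) + 584*2.36*(T − 13.9) + 232*0.38*(T − 13.9) = 0
1489.3 T = 28321
T ≈ 19.02 °C

T_f ≈ 19.0 °C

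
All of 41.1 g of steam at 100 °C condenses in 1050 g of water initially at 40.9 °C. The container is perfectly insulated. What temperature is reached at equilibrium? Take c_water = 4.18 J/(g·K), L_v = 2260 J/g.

T_f ≈ 63.5 °C

Conservation of energy gives ΣQ = 0:
latent heat released on condensation: 41.1×2260 = 92886
  condensate cools 100→T: 41.1×4.18×(T − 100) = 171.8(T − 100)
  original water: 4389(T − 40.9)
4560.8 T = 92886 + 17180 + 179510 = 289576
T ≈ 63.49 °C, under the boiling point, so the assumption holds.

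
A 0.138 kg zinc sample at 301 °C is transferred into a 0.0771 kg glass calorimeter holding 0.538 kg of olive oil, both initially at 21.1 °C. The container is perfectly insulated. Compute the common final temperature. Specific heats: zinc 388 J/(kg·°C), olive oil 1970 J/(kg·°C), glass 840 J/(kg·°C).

T_f ≈ 33.8 °C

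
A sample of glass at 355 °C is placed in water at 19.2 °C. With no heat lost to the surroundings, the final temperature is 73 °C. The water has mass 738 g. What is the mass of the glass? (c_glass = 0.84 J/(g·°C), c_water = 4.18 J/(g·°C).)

Net heat exchanged in the isolated system is zero:
m×0.84×(73 − 355) + 738×4.18×(73 − 19.2) = 0
-236.88 m = -165964
m = -165964/-236.88 ≈ 700.6 g

m ≈ 701 g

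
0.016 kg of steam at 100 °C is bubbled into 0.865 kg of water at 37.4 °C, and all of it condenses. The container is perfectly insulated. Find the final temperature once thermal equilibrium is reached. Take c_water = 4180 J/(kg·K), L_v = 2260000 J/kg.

T_f ≈ 48.4 °C

Heat gained plus heat lost sum to zero:
steam→water at 100 °C releases m L_v = 0.016·2260000 = 36160; condensate cools 100→T: 0.016·4180·(T − 100) = 66.88(T − 100); original water: 3615.7(T − 37.4)
3682.6 T = 36160 + 6688 + 135227 = 178075
T ≈ 48.36 °C, under the boiling point, so the assumption holds.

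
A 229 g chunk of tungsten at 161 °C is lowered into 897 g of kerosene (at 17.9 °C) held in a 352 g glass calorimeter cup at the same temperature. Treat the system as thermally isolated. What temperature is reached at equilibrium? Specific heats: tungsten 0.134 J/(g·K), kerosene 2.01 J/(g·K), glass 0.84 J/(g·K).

T_f ≈ 20.0 °C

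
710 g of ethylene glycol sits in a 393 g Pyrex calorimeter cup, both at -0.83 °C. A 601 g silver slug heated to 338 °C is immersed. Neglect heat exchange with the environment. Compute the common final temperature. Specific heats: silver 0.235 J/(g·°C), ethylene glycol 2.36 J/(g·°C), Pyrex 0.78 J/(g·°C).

Let T be the final temperature. ΣQ_i = 0:
601*0.235*(T − 338) + 710*2.36*(T − (-0.83)) + 393*0.78*(T − (-0.83)) = 0
(141.23 + 1675.6 + 306.54) T = 141.23*338 + 1675.6*(-0.83) + 306.54*(-0.83)
T = 46092 / 2123.4 = 21.7 °C

T_f ≈ 21.7 °C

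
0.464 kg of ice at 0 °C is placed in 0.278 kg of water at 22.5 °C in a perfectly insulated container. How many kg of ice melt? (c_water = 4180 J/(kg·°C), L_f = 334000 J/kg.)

m_melted ≈ 0.0783 kg

Heat available from the water dropping to 0 °C: 0.278×4180×22.5 = 26146 J.
Melting all 0.464 kg of ice would need 0.464×334000 = 154976 J.
That's not enough to melt it all — equilibrium is at 0 °C with ice remaining.
Mass melted = 26146/334000 ≈ 0.07828 kg.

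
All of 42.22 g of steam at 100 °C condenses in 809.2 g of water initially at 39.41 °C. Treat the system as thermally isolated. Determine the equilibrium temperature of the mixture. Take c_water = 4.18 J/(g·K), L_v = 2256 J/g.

Taking heat into each body as positive, Σ m c ΔT = 0:
condense steam: −42.22·2256 = −95248; condensate cools 100→T: 42.22·4.18·(T − 100) = 176.48(T − 100); original water: 3382.5(T − 39.41)
3558.9 T = 95248 + 17648 + 133303 = 246199
T ≈ 69.18 °C, under the boiling point, so the assumption holds.

T_f ≈ 69.2 °C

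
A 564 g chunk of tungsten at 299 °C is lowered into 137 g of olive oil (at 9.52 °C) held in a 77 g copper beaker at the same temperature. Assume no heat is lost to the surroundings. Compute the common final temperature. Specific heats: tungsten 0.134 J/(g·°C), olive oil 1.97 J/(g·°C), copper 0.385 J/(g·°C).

Conservation of energy gives ΣQ = 0:
564·0.134·(T − 299) + 137·1.97·(T − 9.52) + 77·0.385·(T − 9.52) = 0
75.58(T − 299) + 269.89(T − 9.52) + 29.64(T − 9.52) = 0
(75.58 + 269.89 + 29.64) T = 75.58·299 + 269.89·9.52 + 29.64·9.52
T ≈ 67.84 °C

T_f ≈ 67.8 °C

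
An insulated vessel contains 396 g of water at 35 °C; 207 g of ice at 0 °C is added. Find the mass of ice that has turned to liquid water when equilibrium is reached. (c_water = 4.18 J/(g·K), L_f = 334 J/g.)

m_melted ≈ 173 g

Water can give up m c ΔT = 396×4.18×35 = 57935 J before reaching 0 °C.
Melting all 207 g of ice would need 207×334 = 69138 J.
That's not enough to melt it all — equilibrium is at 0 °C with ice remaining.
m_melt = 57935 / L_f = 173.5 g.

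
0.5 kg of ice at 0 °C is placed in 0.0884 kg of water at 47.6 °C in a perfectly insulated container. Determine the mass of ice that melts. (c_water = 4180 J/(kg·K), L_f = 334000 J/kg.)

m_melted ≈ 0.0527 kg

Cooling the water to 0 °C releases 0.0884×4180×47.6 = 17589 J.
Melting all 0.5 kg of ice would need 0.5×334000 = 167000 J.
That's not enough to melt it all — equilibrium is at 0 °C with ice remaining.
Mass melted = 17589/334000 ≈ 0.05266 kg.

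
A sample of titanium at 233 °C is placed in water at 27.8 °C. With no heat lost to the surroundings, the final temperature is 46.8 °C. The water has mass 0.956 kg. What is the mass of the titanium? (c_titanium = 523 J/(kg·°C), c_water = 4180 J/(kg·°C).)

m ≈ 0.78 kg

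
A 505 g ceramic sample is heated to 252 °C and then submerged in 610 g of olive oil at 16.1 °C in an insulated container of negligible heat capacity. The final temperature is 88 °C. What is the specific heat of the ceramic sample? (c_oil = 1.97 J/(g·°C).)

c ≈ 1.04 J/(g·°C)

Heat lost by the ceramic sample = heat gained by the oil:
505×c×(252 − 88) = 610×1.97×(88 − 16.1)
82820 c = 86402  ⇒  c ≈ 1.043 J/(g·°C)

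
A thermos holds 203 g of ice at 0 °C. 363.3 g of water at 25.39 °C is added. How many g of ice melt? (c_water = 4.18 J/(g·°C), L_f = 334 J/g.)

m_melted ≈ 115 g

Cooling the water to 0 °C releases 363.3·4.18·25.39 = 38557 J.
Fully melting the ice requires m_ice L_f = 203·334 = 67802 J.
38557 J < 67802 J, so only part of the ice melts and the system sits at 0 °C.
Mass melted = 38557/334 ≈ 115.4 g.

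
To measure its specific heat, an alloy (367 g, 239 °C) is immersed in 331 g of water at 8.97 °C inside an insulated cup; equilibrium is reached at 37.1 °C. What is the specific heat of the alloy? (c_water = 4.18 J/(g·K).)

c ≈ 0.525 J/(g·K)

m_s c (T_s − T_f) = m_water c_water (T_f − T_0):
367×c×(239 − 37.1) = 331×4.18×(37.1 − 8.97)
74097 c = 38920  ⇒  c ≈ 0.5253 J/(g·K)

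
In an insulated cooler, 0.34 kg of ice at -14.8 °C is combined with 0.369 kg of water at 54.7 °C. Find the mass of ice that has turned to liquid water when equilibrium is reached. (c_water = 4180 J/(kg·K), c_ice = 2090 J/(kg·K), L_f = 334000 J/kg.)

m_melted ≈ 0.221 kg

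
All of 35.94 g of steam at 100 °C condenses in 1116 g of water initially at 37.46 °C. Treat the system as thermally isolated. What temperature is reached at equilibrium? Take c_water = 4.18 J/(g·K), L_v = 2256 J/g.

Conservation of energy gives ΣQ = 0:
condense steam: −35.94·2256 = −81081
  condensate cools 100→T: 35.94·4.18·(T − 100) = 150.23(T − 100)
  water warms: 1116·4.18·(T − 37.46) = 4664.9(T − 37.46)
4815.1 T = 81081 + 15023 + 174746 = 270850
T ≈ 56.25 °C (< 100 °C, so full condensation is consistent).

T_f ≈ 56.3 °C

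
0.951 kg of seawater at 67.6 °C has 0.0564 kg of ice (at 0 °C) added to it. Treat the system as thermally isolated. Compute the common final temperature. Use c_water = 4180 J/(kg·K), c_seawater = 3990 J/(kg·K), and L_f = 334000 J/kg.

T_f ≈ 59.0 °C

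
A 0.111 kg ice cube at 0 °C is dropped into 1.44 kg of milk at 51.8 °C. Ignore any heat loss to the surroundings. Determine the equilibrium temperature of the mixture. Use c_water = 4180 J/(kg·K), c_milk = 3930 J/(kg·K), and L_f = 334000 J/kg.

T_f ≈ 41.8 °C

Energy conservation, ΣQ = 0:
melt ice: 0.111·334000 = 37074; warm the meltwater: 463.98 T; milk: 5659.2(T − 51.8)
6123.2 T = 293147 − 37074 = 256073
T ≈ 41.82 °C (positive, so assuming full melt was valid).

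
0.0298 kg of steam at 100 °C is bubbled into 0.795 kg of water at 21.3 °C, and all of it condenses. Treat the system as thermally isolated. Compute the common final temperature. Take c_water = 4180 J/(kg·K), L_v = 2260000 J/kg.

T_f ≈ 43.7 °C

Taking heat into each body as positive, Σ m c ΔT = 0:
steam→water at 100 °C releases m L_v = 0.0298×2260000 = 67348
  condensate cools 100→T: 0.0298×4180×(T − 100) = 124.56(T − 100)
  water warms: 0.795×4180×(T − 21.3) = 3323.1(T − 21.3)
3447.7 T = 67348 + 12456 + 70782 = 150586
T ≈ 43.68 °C (< 100 °C, so full condensation is consistent).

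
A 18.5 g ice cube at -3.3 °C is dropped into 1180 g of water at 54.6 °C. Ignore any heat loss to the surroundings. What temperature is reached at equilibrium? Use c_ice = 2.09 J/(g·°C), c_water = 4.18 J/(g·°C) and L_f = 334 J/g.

T_f ≈ 52.5 °C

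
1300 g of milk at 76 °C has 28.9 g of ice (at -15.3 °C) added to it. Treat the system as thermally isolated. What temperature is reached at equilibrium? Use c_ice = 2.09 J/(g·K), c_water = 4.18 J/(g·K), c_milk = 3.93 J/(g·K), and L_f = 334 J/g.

Taking heat into each body as positive, Σ m c ΔT = 0:
warm ice to 0 °C: 28.9·2.09·(0 − (-15.3)) = 924.14
  latent heat to melt: 28.9·334 = 9652.6
  warm the meltwater: 120.8 T
  milk: 5109(T − 76)
5229.8 T = 388284 − 10577 = 377707
T ≈ 72.22 °C. Since T > 0 °C, the all-ice-melts assumption holds.

T_f ≈ 72.2 °C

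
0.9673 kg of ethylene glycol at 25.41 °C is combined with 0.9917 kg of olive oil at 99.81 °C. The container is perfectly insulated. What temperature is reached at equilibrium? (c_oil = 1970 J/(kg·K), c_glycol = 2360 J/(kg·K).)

T_f ≈ 59.7 °C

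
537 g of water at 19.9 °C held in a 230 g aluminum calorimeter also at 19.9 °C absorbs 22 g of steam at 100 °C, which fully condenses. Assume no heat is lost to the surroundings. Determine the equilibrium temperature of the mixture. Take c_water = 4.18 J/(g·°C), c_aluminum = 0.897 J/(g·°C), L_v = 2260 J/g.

T_f ≈ 42.3 °C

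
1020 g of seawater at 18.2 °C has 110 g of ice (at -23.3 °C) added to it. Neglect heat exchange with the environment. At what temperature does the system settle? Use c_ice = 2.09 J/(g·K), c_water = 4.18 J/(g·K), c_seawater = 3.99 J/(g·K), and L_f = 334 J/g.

T_f ≈ 7.1 °C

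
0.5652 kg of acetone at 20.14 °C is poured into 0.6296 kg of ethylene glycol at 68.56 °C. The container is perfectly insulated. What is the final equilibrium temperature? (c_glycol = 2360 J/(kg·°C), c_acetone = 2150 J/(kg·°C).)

With ΣQ=0 the equilibrium temperature is the m·c-weighted mean:
T_f = (1485.9·68.56 + 1215.2·20.14) / (1485.9 + 1215.2)
    = 126344 / 2701 ≈ 46.78 °C

T_f ≈ 46.8 °C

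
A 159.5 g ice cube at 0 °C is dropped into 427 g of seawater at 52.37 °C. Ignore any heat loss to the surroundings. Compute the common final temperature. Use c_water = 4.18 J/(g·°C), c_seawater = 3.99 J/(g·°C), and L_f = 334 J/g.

Heat gained plus heat lost sum to zero:
latent heat to melt: 159.5×334 = 53273; meltwater 0→T: 159.5×4.18×T = 666.71 T; seawater cools: 427×3.99×(T − 52.37) = 1703.7(T − 52.37)
2370.4 T = 89224 − 53273 = 35951
T ≈ 15.17 °C — above 0 °C, consistent with complete melting.

T_f ≈ 15.2 °C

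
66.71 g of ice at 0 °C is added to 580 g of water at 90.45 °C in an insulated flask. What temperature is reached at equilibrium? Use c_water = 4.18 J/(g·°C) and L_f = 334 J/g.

T_f ≈ 72.9 °C

Setting the total heat transfer to zero:
melt ice: 66.71·334 = 22281
  meltwater 0→T: 66.71·4.18·T = 278.85 T
  water cools: 580·4.18·(T − 90.45) = 2424.4(T − 90.45)
2703.2 T = 219287 − 22281 = 197006
T ≈ 72.88 °C (positive, so assuming full melt was valid).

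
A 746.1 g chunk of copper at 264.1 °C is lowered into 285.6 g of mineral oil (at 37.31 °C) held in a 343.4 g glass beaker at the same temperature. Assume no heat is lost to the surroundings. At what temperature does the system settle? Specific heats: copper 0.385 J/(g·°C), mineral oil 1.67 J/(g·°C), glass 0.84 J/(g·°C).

With ΣQ=0 the equilibrium temperature is the m·c-weighted mean:
T_f = (287.25*264.1 + 476.95*37.31 + 288.46*37.31) / (287.25 + 476.95 + 288.46)
    = 104420 / 1052.7 ≈ 99.20 °C

T_f ≈ 99.2 °C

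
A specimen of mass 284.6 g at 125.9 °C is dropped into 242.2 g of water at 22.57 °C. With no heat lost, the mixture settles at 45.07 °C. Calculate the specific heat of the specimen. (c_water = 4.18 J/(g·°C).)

Taking heat into each body as positive, Σ m c ΔT = 0:
284.6×c×(45.07 − 125.9) + 242.2×4.18×(45.07 − 22.57) = 0
-23004 c = -22779
c = -22779/-23004 ≈ 0.9902 J/(g·°C)

c ≈ 0.99 J/(g·°C)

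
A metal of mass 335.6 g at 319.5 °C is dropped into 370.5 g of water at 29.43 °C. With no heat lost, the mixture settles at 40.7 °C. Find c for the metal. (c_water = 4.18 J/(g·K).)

Heat gained plus heat lost sum to zero:
335.6·c·(40.7 − 319.5) + 370.5·4.18·(40.7 − 29.43) = 0
-93565 c = -17454
c = -17454/-93565 ≈ 0.1865 J/(g·K)

c ≈ 0.187 J/(g·K)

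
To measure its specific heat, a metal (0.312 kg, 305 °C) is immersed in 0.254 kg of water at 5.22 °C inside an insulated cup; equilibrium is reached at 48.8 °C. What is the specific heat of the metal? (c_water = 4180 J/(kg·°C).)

c ≈ 579 J/(kg·°C)

m_s c (T_s − T_f) = m_water c_water (T_f − T_0):
0.312×c×(305 − 48.8) = 0.254×4180×(48.8 − 5.22)
79.93 c = 46270  ⇒  c ≈ 578.8 J/(kg·°C)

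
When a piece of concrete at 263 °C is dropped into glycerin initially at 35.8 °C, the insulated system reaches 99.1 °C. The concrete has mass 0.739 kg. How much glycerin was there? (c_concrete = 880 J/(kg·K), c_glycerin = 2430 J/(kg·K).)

m ≈ 0.693 kg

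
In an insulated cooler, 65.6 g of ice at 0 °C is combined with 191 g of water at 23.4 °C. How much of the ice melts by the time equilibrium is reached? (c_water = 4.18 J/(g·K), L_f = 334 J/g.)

m_melted ≈ 55.9 g

Water can give up m c ΔT = 191·4.18·23.4 = 18682 J before reaching 0 °C.
To melt every bit of ice: 65.6·334 = 21910 J.
That's not enough to melt it all — equilibrium is at 0 °C with ice remaining.
m_melted·334 = 18682  ⇒  m_melted ≈ 55.93 g.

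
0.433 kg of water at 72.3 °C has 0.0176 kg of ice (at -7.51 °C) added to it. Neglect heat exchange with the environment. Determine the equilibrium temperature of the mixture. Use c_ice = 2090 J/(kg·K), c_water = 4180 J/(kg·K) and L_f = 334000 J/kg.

T_f ≈ 66.2 °C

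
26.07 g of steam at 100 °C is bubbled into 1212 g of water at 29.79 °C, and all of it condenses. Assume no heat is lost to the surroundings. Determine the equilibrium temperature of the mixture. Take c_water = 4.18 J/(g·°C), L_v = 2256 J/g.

T_f ≈ 42.6 °C

Energy balance with sensible and latent terms:
latent heat released on condensation: 26.07×2256 = 58814
  condensate cools 100→T: 26.07×4.18×(T − 100) = 108.97(T − 100)
  water warms: 1212×4.18×(T − 29.79) = 5066.2(T − 29.79)
5175.1 T = 58814 + 10897 + 150921 = 220632
T ≈ 42.63 °C (< 100 °C, so full condensation is consistent).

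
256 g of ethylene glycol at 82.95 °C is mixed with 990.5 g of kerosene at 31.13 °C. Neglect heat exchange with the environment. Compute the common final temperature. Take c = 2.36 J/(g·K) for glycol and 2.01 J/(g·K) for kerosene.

T_f ≈ 43.2 °C

T_f is the heat-capacity-weighted average of the initial temperatures:
T_f = (604.16·82.95 + 1990.9·31.13) / (604.16 + 1990.9)
    = 112092 / 2595.1 ≈ 43.19 °C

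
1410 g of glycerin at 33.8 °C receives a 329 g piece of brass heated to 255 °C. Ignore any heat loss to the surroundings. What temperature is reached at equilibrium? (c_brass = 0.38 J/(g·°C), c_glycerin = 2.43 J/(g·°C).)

T_f ≈ 41.6 °C

Set heat shed by the hot body equal to heat absorbed by the cold body:
329*0.38*(255 − T) = 1410*2.43*(T − 33.8)
125.02(255 − T) = 3426.3(T − 33.8)
3551.3 T = 147689  ⇒  T ≈ 41.59 °C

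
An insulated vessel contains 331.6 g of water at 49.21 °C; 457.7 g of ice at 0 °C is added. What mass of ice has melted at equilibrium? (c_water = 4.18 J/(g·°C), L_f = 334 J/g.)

m_melted ≈ 204 g

Water can give up m c ΔT = 331.6×4.18×49.21 = 68209 J before reaching 0 °C.
To melt every bit of ice: 457.7×334 = 152872 J.
68209 J < 152872 J, so only part of the ice melts and the system sits at 0 °C.
m_melt = 68209 / L_f = 204.2 g.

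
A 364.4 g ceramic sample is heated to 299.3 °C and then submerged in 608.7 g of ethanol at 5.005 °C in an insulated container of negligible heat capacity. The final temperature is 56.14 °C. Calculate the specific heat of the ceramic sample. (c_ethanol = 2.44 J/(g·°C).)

m_s c (T_s − T_f) = m_ethanol c_ethanol (T_f − T_0):
364.4·c·(299.3 − 56.14) = 608.7·2.44·(56.14 − 5.005)
88608 c = 75947  ⇒  c ≈ 0.8571 J/(g·°C)

c ≈ 0.857 J/(g·°C)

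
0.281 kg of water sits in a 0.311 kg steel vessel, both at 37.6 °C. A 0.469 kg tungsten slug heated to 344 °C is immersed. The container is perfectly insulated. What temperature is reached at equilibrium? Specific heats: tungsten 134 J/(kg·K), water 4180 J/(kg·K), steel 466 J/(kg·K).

With ΣQ=0 the equilibrium temperature is the m·c-weighted mean:
T_f = (62.85*344 + 1174.6*37.6 + 144.93*37.6) / (62.85 + 1174.6 + 144.93)
    = 71232 / 1382.4 ≈ 51.53 °C

T_f ≈ 51.5 °C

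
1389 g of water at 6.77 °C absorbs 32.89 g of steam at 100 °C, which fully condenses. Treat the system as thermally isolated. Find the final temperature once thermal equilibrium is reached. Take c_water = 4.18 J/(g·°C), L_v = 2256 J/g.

T_f ≈ 21.4 °C

Heat gained plus heat lost sum to zero:
condense steam: −32.89×2256 = −74200; condensate cools 100→T: 32.89×4.18×(T − 100) = 137.48(T − 100); original water: 5806(T − 6.77)
5943.5 T = 74200 + 13748 + 39307 = 127255
T ≈ 21.41 °C (< 100 °C, so full condensation is consistent).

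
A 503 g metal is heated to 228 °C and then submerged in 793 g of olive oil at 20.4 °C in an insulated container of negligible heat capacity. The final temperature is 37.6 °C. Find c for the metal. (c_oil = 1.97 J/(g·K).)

c ≈ 0.281 J/(g·K)

Energy conservation, ΣQ = 0:
503×c×(37.6 − 228) + 793×1.97×(37.6 − 20.4) = 0
-95771 c = -26870
c = -26870/-95771 ≈ 0.2806 J/(g·K)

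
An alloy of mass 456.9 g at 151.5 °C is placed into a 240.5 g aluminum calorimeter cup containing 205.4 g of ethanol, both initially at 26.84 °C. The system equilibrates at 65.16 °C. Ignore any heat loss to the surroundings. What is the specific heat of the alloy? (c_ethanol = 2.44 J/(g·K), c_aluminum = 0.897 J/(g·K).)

c ≈ 0.696 J/(g·K)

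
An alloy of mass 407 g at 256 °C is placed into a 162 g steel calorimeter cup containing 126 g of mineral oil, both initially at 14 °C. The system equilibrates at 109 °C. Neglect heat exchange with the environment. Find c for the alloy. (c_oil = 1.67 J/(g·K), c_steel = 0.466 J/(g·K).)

c ≈ 0.454 J/(g·K)

Setting the total heat transfer to zero:
407×c×(109 − 256) + 126×1.67×(109 − 14) + 162×0.466×(109 − 14) = 0
-59829 c = -27162
c = -27162/-59829 ≈ 0.454 J/(g·K)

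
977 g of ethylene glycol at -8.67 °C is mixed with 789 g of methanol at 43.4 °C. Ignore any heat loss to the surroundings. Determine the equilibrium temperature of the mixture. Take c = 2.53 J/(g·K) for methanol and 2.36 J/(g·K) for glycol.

T_f ≈ 15.5 °C

Energy conservation, ΣQ = 0:
789·2.53·(T − 43.4) + 977·2.36·(T − (-8.67)) = 0
1996.2(T − 43.4) + 2305.7(T − (-8.67)) = 0
4301.9 T = 66643
T = 66643/4301.9 ≈ 15.49 °C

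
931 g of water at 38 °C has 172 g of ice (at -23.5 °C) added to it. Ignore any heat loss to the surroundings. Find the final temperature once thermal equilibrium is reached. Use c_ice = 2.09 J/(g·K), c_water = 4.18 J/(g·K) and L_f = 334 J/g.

T_f ≈ 17.8 °C

Let T be the final temperature. ΣQ_i = 0:
ice -23.5→0 °C: 172×2.09×23.5 = 8447.8
  melt ice: 172×334 = 57448
  warm the meltwater: 718.96 T
  water cools: 931×4.18×(T − 38) = 3891.6(T − 38)
4610.5 T = 147880 − 65896 = 81984
T ≈ 17.78 °C. Since T > 0 °C, the all-ice-melts assumption holds.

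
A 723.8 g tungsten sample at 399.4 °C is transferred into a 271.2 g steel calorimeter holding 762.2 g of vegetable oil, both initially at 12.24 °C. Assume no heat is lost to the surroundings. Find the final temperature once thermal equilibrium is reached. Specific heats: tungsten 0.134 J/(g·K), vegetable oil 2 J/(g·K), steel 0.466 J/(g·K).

Taking heat into each body as positive, Σ m c ΔT = 0:
723.8·0.134·(T − 399.4) + 762.2·2·(T − 12.24) + 271.2·0.466·(T − 12.24) = 0
96.99(T − 399.4) + 1524.4(T − 12.24) + 126.38(T − 12.24) = 0
1747.8 T = 58943
T ≈ 33.72 °C

T_f ≈ 33.7 °C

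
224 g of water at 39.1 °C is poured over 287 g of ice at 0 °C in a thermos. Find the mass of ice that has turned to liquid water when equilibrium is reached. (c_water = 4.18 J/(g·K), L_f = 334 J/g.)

m_melted ≈ 110 g

Cooling the water to 0 °C releases 224·4.18·39.1 = 36610 J.
Melting all 287 g of ice would need 287·334 = 95858 J.
36610 J < 95858 J, so only part of the ice melts and the system sits at 0 °C.
Mass melted = 36610/334 ≈ 109.6 g.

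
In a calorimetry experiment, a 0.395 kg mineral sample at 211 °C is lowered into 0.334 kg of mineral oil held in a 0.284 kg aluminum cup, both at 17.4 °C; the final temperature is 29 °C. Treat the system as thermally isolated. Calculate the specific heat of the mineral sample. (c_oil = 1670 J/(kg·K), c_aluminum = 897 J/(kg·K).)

Setting the total heat transfer to zero:
0.395·c·(29 − 211) + 0.334·1670·(29 − 17.4) + 0.284·897·(29 − 17.4) = 0
-71.89 c = -9425.3
c = -9425.3/-71.89 ≈ 131.1 J/(kg·K)

c ≈ 131 J/(kg·K)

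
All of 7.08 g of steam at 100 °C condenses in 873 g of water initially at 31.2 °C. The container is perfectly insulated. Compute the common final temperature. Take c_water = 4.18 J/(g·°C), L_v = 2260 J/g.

T_f ≈ 36.1 °C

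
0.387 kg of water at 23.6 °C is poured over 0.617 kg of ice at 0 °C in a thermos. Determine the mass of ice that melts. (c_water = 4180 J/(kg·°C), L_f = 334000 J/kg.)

m_melted ≈ 0.114 kg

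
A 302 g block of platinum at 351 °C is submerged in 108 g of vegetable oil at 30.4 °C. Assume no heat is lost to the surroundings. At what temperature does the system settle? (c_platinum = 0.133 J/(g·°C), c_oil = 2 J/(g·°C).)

T_f ≈ 80.7 °C

Set heat shed by the hot body equal to heat absorbed by the cold body:
302*0.133*(351 − T) = 108*2*(T − 30.4)
40.17(351 − T) = 216(T − 30.4)
256.17 T = 20665  ⇒  T ≈ 80.67 °C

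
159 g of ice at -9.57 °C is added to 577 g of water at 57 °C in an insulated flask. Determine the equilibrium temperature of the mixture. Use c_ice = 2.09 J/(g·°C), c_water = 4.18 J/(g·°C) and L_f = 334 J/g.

T_f ≈ 26.4 °C

Conservation of energy gives ΣQ = 0:
warm ice to 0 °C: 159·2.09·(0 − (-9.57)) = 3180.2
  latent heat to melt: 159·334 = 53106
  warm the meltwater: 664.62 T
  water cools: 577·4.18·(T − 57) = 2411.9(T − 57)
3076.5 T = 137476 − 56286 = 81190
T ≈ 26.39 °C. Since T > 0 °C, the all-ice-melts assumption holds.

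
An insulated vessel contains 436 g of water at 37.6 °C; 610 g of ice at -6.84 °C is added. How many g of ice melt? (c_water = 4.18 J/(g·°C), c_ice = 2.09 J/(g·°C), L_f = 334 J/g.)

m_melted ≈ 179 g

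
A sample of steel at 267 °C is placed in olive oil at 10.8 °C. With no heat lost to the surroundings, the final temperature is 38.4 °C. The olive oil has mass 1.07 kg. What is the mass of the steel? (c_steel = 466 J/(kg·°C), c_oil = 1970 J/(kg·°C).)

m ≈ 0.546 kg

|Q_steel| = |Q_oil|:
m·466·(267 − 38.4) = 1.07·1970·(38.4 − 10.8)
106528 m = 58178  ⇒  m ≈ 0.5461 kg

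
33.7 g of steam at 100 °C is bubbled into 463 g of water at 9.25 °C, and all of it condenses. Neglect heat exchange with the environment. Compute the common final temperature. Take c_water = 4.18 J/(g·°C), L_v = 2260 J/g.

T_f ≈ 52.1 °C

Conservation of energy gives ΣQ = 0:
steam→water at 100 °C releases m L_v = 33.7·2260 = 76162
  condensed water 100 °C→T: 140.87(T − 100)
  original water: 1935.3(T − 9.25)
2076.2 T = 76162 + 14087 + 17902 = 108150
T ≈ 52.09 °C — below 100 °C, confirming all the steam condensed.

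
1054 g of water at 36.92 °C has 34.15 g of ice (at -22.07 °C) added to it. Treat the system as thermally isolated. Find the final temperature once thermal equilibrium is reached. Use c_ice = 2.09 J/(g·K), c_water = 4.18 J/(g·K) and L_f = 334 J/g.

Heat gained plus heat lost sum to zero:
warm ice to 0 °C: 34.15×2.09×(0 − (-22.07)) = 1575.2
  melt ice: 34.15×334 = 11406
  warm the meltwater: 142.75 T
  water: 4405.7(T − 36.92)
4548.5 T = 162659 − 12981 = 149678
T ≈ 32.91 °C. Since T > 0 °C, the all-ice-melts assumption holds.

T_f ≈ 32.9 °C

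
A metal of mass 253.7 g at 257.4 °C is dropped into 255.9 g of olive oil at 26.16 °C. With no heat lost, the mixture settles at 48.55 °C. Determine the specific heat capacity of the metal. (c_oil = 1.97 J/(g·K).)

c ≈ 0.213 J/(g·K)

Setting the total heat transfer to zero:
253.7×c×(48.55 − 257.4) + 255.9×1.97×(48.55 − 26.16) = 0
-52985 c = -11287
c = -11287/-52985 ≈ 0.213 J/(g·K)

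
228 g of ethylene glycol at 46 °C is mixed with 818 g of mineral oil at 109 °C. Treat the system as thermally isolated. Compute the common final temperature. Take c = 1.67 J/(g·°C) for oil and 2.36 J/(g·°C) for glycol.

T_f ≈ 91.2 °C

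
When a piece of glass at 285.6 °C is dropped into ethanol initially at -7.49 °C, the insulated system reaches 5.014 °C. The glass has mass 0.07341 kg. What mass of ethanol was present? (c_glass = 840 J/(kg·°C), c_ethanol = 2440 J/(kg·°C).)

m ≈ 0.567 kg

Heat gained plus heat lost sum to zero:
0.07341×840×(5.014 − 285.6) + m×2440×(5.014 − (-7.49)) = 0
30510 m = 17302
m = 17302/30510 ≈ 0.5671 kg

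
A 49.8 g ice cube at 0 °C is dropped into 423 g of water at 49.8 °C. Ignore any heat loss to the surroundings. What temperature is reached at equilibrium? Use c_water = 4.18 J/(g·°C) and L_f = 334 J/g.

T_f ≈ 36.1 °C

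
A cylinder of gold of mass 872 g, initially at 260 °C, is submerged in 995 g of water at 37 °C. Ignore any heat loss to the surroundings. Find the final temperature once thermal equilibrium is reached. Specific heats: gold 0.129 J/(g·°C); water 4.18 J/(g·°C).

T_f ≈ 42.9 °C

T_f = Σ m_i c_i T_i / Σ m_i c_i:
T_f = (112.49×260 + 4159.1×37) / (112.49 + 4159.1)
    = 183134 / 4271.6 ≈ 42.87 °C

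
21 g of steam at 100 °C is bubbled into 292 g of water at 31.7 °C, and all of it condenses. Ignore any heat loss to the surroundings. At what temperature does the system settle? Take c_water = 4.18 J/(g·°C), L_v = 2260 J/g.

T_f ≈ 72.6 °C

Energy conservation, ΣQ = 0:
latent heat released on condensation: 21×2260 = 47460
  condensed water 100 °C→T: 87.78(T − 100)
  water warms: 292×4.18×(T − 31.7) = 1220.6(T − 31.7)
1308.3 T = 47460 + 8778 + 38692 = 94930
T ≈ 72.56 °C — below 100 °C, confirming all the steam condensed.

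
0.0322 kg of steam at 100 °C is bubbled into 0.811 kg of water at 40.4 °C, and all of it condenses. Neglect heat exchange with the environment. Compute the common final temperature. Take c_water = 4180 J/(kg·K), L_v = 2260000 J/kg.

Setting the total heat transfer to zero:
latent heat released on condensation: 0.0322·2260000 = 72772; condensate cools 100→T: 0.0322·4180·(T − 100) = 134.6(T − 100); water warms: 0.811·4180·(T − 40.4) = 3390(T − 40.4)
3524.6 T = 72772 + 13460 + 136955 = 223187
T ≈ 63.32 °C (< 100 °C, so full condensation is consistent).

T_f ≈ 63.3 °C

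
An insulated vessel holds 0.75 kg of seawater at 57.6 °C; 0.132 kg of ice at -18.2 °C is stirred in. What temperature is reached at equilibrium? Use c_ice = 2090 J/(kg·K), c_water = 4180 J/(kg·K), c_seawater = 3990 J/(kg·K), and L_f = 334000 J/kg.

T_f ≈ 34.8 °C

Setting the total heat transfer to zero:
ice -18.2→0 °C: 0.132×2090×18.2 = 5021; melt ice: 0.132×334000 = 44088; warm the meltwater: 551.76 T; seawater cools: 0.75×3990×(T − 57.6) = 2992.5(T − 57.6)
3544.3 T = 172368 − 49109 = 123259
T ≈ 34.78 °C — above 0 °C, consistent with complete melting.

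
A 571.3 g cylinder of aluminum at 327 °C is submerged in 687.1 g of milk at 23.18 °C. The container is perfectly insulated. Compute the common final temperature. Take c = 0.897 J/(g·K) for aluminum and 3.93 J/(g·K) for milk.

T_f ≈ 71.6 °C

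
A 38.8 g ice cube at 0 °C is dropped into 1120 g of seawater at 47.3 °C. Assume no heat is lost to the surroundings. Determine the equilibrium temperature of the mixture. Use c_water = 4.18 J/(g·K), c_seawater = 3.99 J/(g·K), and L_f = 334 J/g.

Let T be the final temperature. ΣQ_i = 0:
fusion: m_ice L_f = 38.8×334 = 12959
  warm the meltwater: 162.18 T
  seawater: 4468.8(T − 47.3)
4631 T = 211374 − 12959 = 198415
T ≈ 42.85 °C — above 0 °C, consistent with complete melting.

T_f ≈ 42.8 °C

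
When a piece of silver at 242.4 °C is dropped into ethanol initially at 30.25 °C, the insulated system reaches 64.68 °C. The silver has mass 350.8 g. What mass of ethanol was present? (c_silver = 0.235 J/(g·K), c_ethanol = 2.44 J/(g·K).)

|Q_silver| = |Q_ethanol|:
350.8·0.235·(242.4 − 64.68) = m·2.44·(64.68 − 30.25)
84.01 m = 14651  ⇒  m ≈ 174.4 g

m ≈ 174 g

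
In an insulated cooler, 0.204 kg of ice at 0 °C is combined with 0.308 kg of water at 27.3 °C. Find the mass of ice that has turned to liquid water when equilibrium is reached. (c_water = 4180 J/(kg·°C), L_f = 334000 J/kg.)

Cooling the water to 0 °C releases 0.308×4180×27.3 = 35147 J.
Melting all 0.204 kg of ice would need 0.204×334000 = 68136 J.
Since 35147 < 68136 J, not all the ice melts; equilibrium is at 0 °C.
m_melted×334000 = 35147  ⇒  m_melted ≈ 0.1052 kg.

m_melted ≈ 0.105 kg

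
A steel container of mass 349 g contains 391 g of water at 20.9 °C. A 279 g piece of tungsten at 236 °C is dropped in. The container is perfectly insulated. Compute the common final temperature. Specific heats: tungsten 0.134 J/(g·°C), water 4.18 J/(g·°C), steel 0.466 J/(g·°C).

Let T be the final temperature. ΣQ_i = 0:
279*0.134*(T − 236) + 391*4.18*(T − 20.9) + 349*0.466*(T − 20.9) = 0
37.39(T − 236) + 1634.4(T − 20.9) + 162.63(T − 20.9) = 0
(37.39 + 1634.4 + 162.63) T = 37.39*236 + 1634.4*20.9 + 162.63*20.9
T ≈ 25.28 °C

T_f ≈ 25.3 °C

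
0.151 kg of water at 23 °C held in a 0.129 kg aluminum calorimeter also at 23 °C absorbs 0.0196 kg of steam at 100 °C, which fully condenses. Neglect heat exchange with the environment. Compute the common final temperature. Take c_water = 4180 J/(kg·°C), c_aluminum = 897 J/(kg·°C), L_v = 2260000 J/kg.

T_f ≈ 84.1 °C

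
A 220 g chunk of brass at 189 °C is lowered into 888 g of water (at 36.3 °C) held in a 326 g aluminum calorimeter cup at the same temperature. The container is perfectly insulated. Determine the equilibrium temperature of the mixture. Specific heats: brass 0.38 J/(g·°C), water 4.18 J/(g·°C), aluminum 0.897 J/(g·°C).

T_f ≈ 39.4 °C

Taking heat into each body as positive, Σ m c ΔT = 0:
220*0.38*(T − 189) + 888*4.18*(T − 36.3) + 326*0.897*(T − 36.3) = 0
(83.6 + 3711.8 + 292.42) T = 83.6*189 + 3711.8*36.3 + 292.42*36.3
T = 161155/4087.9 ≈ 39.42 °C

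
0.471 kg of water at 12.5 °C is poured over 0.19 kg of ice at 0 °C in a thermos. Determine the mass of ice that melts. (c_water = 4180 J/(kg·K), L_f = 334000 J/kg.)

m_melted ≈ 0.0737 kg

Cooling the water to 0 °C releases 0.471×4180×12.5 = 24610 J.
To melt every bit of ice: 0.19×334000 = 63460 J.
That's not enough to melt it all — equilibrium is at 0 °C with ice remaining.
Mass melted = 24610/334000 ≈ 0.07368 kg.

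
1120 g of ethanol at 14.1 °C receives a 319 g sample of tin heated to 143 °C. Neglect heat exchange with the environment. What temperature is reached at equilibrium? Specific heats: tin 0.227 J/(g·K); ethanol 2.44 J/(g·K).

With ΣQ=0 the equilibrium temperature is the m·c-weighted mean:
T_f = (72.41·143 + 2732.8·14.1) / (72.41 + 2732.8)
    = 48888 / 2805.2 ≈ 17.43 °C

T_f ≈ 17.4 °C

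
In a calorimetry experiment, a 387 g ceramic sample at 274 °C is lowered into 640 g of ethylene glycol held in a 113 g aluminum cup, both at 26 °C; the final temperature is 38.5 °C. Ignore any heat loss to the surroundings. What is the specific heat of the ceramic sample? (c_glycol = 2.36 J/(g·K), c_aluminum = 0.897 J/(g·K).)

Taking heat into each body as positive, Σ m c ΔT = 0:
387·c·(38.5 − 274) + 640·2.36·(38.5 − 26) + 113·0.897·(38.5 − 26) = 0
-91138 c = -20147
c = -20147/-91138 ≈ 0.2211 J/(g·K)

c ≈ 0.221 J/(g·K)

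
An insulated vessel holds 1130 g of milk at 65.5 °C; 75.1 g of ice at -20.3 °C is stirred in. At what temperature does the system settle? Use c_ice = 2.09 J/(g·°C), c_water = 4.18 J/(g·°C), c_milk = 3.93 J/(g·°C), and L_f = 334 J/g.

T_f ≈ 55.2 °C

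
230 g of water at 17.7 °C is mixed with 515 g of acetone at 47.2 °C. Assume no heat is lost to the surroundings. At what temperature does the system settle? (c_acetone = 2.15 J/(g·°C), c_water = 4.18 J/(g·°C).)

T_f ≈ 33.5 °C

Taking heat into each body as positive, Σ m c ΔT = 0:
515×2.15×(T − 47.2) + 230×4.18×(T − 17.7) = 0
2068.7 T = 69279
T = 69279 / 2068.7 = 33.5 °C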